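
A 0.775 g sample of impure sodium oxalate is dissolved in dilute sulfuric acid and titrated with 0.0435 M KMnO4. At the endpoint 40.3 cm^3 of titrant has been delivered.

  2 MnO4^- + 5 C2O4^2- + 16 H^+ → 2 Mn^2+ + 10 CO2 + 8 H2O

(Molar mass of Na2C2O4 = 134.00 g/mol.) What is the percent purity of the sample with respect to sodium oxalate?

n(KMnO4) = 0.0403 L × 0.0435 mol/L = 1.75 × 10^-3 mol
From the 5:2 ratio, n(Na2C2O4) = 5/2 × 1.75 × 10^-3 = 4.38 × 10^-3 mol
mass of Na2C2O4 = 4.38 × 10^-3 × 134.00 g/mol = 0.587 g
% Na2C2O4 = 0.587 / 0.775 × 100 = 75.8 %

75.8 %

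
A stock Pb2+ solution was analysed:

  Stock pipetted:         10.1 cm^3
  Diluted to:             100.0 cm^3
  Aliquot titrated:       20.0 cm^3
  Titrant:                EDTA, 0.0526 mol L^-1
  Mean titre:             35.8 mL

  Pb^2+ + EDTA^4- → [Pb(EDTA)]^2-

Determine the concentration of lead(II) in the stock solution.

n(EDTA) = 0.0358 × 0.0526 = 1.88 × 10^-3 mol
n(Pb2+) in the aliquot = 1.88 × 10^-3 mol (1:1 ratio)
[Pb2+]_dilute = 1.88 × 10^-3 / 0.0200 = 0.0942 mol/L
Dilution factor = 100.0 / 10.1 = 9.901
[Pb2+]_stock = 0.0942 × 9.901 = 0.932 mol/L

0.932 mol/L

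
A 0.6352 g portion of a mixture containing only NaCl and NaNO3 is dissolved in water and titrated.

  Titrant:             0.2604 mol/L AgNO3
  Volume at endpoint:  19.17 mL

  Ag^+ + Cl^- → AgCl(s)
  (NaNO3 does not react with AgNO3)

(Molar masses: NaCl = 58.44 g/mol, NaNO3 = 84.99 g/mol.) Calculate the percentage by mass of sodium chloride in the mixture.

45.93 %

n(AgNO3) = 0.01917 × 0.2604 = 4.992 × 10^-3 mol
Let x = n(NaCl), y = n(NaNO3).
Titrant: 1x = 4.992 × 10^-3;  mass: 58.44x + 84.99y = 0.6352
Solving, x = 4.992 × 10^-3 mol, y = 4.041 × 10^-3 mol
mass of NaCl = 4.992 × 10^-3 × 58.44 = 0.2917 g
% NaCl = 0.2917 / 0.6352 × 100 = 45.93 %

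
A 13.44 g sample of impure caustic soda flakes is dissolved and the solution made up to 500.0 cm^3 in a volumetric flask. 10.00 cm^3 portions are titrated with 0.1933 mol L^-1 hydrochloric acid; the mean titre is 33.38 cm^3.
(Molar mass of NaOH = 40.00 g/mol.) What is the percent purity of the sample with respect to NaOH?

96.02 %

NaOH + HCl → NaCl + H2O
n(HCl) per titration = 0.03338 × 0.1933 = 6.452 × 10^-3 mol
n(NaOH) in each aliquot = 6.452 × 10^-3 mol (1:1 ratio)
n(NaOH) in the whole flask = 6.452 × 10^-3 × 500.0/10.00 = 0.3226 mol
mass of NaOH = 0.3226 × 40.00 = 12.90 g
% NaOH = 12.90 / 13.44 × 100 = 96.02 %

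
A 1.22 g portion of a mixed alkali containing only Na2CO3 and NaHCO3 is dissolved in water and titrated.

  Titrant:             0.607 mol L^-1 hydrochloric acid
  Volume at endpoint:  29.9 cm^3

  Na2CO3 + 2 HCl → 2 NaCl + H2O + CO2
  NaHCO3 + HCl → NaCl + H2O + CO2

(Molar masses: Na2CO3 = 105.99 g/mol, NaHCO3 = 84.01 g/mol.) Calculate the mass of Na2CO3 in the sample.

n(HCl) = 0.0299 × 0.607 = 0.0181 mol
Let x = n(Na2CO3), y = n(NaHCO3).
Titrant: 2x + 1y = 0.0181;  mass: 105.99x + 84.01y = 1.22
Solving, x = 4.91 × 10^-3 mol, y = 8.32 × 10^-3 mol
mass of Na2CO3 = 4.91 × 10^-3 × 105.99 = 0.521 g

0.521 g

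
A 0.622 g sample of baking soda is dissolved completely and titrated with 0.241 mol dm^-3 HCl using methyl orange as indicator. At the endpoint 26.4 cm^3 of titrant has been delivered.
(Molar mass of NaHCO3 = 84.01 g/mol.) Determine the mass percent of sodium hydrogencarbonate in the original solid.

85.9 %

NaHCO3 + HCl → NaCl + H2O + CO2
n(HCl) = 0.0264 L × 0.241 mol/L = 6.36 × 10^-3 mol
n(NaHCO3) = 6.36 × 10^-3 mol (1:1 ratio)
mass of NaHCO3 = 6.36 × 10^-3 × 84.01 g/mol = 0.535 g
% NaHCO3 = 0.535 / 0.622 × 100 = 85.9 %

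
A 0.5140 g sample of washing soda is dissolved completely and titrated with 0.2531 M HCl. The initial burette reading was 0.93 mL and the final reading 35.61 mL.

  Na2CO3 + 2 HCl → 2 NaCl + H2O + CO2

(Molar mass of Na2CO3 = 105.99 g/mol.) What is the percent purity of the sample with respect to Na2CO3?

n(HCl) = 0.03468 L × 0.2531 mol/L = 8.778 × 10^-3 mol
From the 1:2 ratio, n(Na2CO3) = 1/2 × 8.778 × 10^-3 = 4.389 × 10^-3 mol
mass of Na2CO3 = 4.389 × 10^-3 × 105.99 g/mol = 0.4652 g
% Na2CO3 = 0.4652 / 0.5140 × 100 = 90.50 %

90.50 %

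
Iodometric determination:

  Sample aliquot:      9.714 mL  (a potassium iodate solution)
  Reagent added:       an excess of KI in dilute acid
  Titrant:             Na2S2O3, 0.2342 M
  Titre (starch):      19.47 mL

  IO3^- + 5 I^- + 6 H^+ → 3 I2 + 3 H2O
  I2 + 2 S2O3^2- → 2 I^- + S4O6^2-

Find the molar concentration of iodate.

n(S2O3^2-) = 0.01947 × 0.2342 = 4.560 × 10^-3 mol
n(I2) = n(S2O3^2-)/2 = 2.280 × 10^-3 mol
From the 1:3 ratio, n(IO3^-) in the aliquot = 1/3 × 2.280 × 10^-3 = 7.600 × 10^-4 mol
[IO3^-] = 7.600 × 10^-4 / 0.009714 = 0.07824 mol/L

0.07824 M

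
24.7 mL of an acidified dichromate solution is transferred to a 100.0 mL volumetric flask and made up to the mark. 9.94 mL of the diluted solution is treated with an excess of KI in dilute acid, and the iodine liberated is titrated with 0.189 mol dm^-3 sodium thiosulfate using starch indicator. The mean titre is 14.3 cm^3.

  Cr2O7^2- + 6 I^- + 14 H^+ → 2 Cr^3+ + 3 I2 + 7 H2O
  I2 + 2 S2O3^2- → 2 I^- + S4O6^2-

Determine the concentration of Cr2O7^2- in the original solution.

0.183 mol/L

n(S2O3^2-) = 0.0143 × 0.189 = 2.70 × 10^-3 mol
n(I2) = n(S2O3^2-)/2 = 1.35 × 10^-3 mol
From the 1:3 ratio, n(Cr2O7^2-) in the aliquot = 1/3 × 1.35 × 10^-3 = 4.50 × 10^-4 mol
[Cr2O7^2-]_dilute = 4.50 × 10^-4 / 0.00994 = 0.0453 mol/L
[Cr2O7^2-]_original = 0.0453 × 100.0/24.7 = 0.183 mol/L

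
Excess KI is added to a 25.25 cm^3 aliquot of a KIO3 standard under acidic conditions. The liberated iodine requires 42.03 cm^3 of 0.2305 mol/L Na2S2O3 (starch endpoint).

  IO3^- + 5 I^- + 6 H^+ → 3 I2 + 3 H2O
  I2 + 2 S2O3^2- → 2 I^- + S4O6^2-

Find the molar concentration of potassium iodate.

0.06395 mol/L

n(S2O3^2-) = 0.04203 × 0.2305 = 9.688 × 10^-3 mol
n(I2) = n(S2O3^2-)/2 = 4.844 × 10^-3 mol
From the 1:3 ratio, n(IO3^-) in the aliquot = 1/3 × 4.844 × 10^-3 = 1.615 × 10^-3 mol
[IO3^-] = 1.615 × 10^-3 / 0.02525 = 0.06395 mol/L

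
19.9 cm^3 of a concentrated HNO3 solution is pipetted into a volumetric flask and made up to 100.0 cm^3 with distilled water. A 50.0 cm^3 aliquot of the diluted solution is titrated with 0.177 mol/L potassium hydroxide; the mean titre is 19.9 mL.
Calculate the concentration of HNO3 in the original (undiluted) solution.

0.354 mol/L

HNO3 + KOH → KNO3 + H2O
n(KOH) = 0.0199 × 0.177 = 3.52 × 10^-3 mol
n(HNO3) in the aliquot = 3.52 × 10^-3 mol (1:1 ratio)
[HNO3]_dilute = 3.52 × 10^-3 / 0.0500 = 0.0704 mol/L
Dilution factor = 100.0 / 19.9 = 5.025
[HNO3]_stock = 0.0704 × 5.025 = 0.354 mol/L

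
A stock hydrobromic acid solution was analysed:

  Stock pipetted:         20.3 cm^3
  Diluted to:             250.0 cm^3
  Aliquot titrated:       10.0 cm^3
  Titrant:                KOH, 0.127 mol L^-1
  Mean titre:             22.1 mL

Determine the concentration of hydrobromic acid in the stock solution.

3.46 mol/L

HBr + KOH → KBr + H2O
n(KOH) = 0.0221 × 0.127 = 2.81 × 10^-3 mol
n(HBr) in the aliquot = 2.81 × 10^-3 mol (1:1 ratio)
[HBr]_dilute = 2.81 × 10^-3 / 0.0100 = 0.281 mol/L
Dilution factor = 250.0 / 20.3 = 12.32
[HBr]_stock = 0.281 × 12.32 = 3.46 mol/L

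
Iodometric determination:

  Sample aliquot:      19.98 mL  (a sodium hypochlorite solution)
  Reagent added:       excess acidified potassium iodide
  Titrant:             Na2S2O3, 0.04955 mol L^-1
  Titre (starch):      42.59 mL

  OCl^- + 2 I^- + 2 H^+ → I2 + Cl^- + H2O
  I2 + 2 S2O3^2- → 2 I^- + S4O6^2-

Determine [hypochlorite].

n(S2O3^2-) = 0.04259 × 0.04955 = 2.110 × 10^-3 mol
n(I2) = n(S2O3^2-)/2 = 1.055 × 10^-3 mol
n(OCl^-) in the aliquot = 1.055 × 10^-3 mol (1:1 ratio)
[OCl^-] = 1.055 × 10^-3 / 0.01998 = 0.05281 mol/L

0.05281 mol/L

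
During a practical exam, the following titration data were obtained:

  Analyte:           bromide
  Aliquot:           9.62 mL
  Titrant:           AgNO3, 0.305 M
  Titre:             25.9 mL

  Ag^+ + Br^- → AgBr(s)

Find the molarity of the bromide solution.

n(AgNO3) = 0.0259 L × 0.305 mol/L = 7.90 × 10^-3 mol
n(Br-) = 7.90 × 10^-3 mol (1:1 mole ratio)
[Br-] = 7.90 × 10^-3 mol / 0.00962 L = 0.821 mol/L

0.821 M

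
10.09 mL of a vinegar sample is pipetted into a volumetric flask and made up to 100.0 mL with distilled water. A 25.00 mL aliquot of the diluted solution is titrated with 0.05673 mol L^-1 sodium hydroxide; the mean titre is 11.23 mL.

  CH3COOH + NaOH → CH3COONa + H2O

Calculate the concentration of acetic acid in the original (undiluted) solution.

0.2526 mol/L

n(NaOH) = 0.01123 × 0.05673 = 6.371 × 10^-4 mol
n(CH3COOH) in the aliquot = 6.371 × 10^-4 mol (1:1 ratio)
[CH3COOH]_dilute = 6.371 × 10^-4 / 0.02500 = 0.02548 mol/L
Dilution factor = 100.0 / 10.09 = 9.911
[CH3COOH]_stock = 0.02548 × 9.911 = 0.2526 mol/L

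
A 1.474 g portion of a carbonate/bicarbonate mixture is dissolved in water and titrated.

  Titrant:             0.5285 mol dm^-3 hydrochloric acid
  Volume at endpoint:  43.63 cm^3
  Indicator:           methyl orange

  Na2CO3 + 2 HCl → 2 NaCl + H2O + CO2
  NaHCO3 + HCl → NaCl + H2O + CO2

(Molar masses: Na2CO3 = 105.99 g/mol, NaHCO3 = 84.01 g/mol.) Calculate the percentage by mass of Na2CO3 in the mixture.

53.69 %

n(HCl) = 0.04363 × 0.5285 = 0.02306 mol
Let x = n(Na2CO3), y = n(NaHCO3).
Titrant: 2x + 1y = 0.02306;  mass: 105.99x + 84.01y = 1.474
Solving, x = 7.466 × 10^-3 mol, y = 8.126 × 10^-3 mol
mass of Na2CO3 = 7.466 × 10^-3 × 105.99 = 0.7914 g
% Na2CO3 = 0.7914 / 1.474 × 100 = 53.69 %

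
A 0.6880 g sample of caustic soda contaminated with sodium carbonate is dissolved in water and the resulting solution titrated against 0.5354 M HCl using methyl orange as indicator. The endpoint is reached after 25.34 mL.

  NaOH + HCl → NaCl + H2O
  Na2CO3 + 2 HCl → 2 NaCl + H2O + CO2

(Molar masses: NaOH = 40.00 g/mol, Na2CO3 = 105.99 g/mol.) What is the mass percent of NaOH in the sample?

n(HCl) = 0.02534 × 0.5354 = 0.01357 mol
Let x = n(NaOH), y = n(Na2CO3).
Titrant: 1x + 2y = 0.01357;  mass: 40.00x + 105.99y = 0.6880
Solving, x = 2.384 × 10^-3 mol, y = 5.591 × 10^-3 mol
mass of NaOH = 2.384 × 10^-3 × 40.00 = 0.09538 g
% NaOH = 0.09538 / 0.6880 × 100 = 13.86 %

13.86 %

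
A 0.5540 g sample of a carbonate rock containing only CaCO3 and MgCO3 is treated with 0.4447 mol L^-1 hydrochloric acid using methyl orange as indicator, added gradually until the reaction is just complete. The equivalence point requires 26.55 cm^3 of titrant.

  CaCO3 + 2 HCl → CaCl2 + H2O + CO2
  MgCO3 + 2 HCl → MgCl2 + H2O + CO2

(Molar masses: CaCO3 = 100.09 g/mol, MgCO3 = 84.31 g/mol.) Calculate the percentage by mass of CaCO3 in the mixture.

64.44 %

n(HCl) = 0.02655 × 0.4447 = 0.01181 mol
Let x = n(CaCO3), y = n(MgCO3).
Titrant: 2x + 2y = 0.01181;  mass: 100.09x + 84.31y = 0.5540
Solving, x = 3.567 × 10^-3 mol, y = 2.337 × 10^-3 mol
mass of CaCO3 = 3.567 × 10^-3 × 100.09 = 0.3570 g
% CaCO3 = 0.3570 / 0.5540 × 100 = 64.44 %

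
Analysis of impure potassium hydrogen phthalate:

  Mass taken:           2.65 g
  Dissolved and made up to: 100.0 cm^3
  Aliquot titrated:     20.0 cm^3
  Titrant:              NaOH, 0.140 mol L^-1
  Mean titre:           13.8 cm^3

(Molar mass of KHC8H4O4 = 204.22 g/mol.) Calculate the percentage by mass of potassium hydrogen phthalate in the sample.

74.4 %

KHC8H4O4 + NaOH → KNaC8H4O4 + H2O
n(NaOH) per titration = 0.0138 × 0.140 = 1.93 × 10^-3 mol
n(KHC8H4O4) in each aliquot = 1.93 × 10^-3 mol (1:1 ratio)
n(KHC8H4O4) in the whole flask = 1.93 × 10^-3 × 100.0/20.0 = 9.66 × 10^-3 mol
mass of KHC8H4O4 = 9.66 × 10^-3 × 204.22 = 1.97 g
% KHC8H4O4 = 1.97 / 2.65 × 100 = 74.4 %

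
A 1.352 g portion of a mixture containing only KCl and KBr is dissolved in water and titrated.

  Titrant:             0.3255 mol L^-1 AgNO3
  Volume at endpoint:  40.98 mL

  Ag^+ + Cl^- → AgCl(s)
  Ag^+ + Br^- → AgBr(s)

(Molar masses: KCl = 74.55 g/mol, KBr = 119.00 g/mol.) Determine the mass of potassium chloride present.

n(AgNO3) = 0.04098 × 0.3255 = 0.01334 mol
Let x = n(KCl), y = n(KBr).
Titrant: 1x + 1y = 0.01334;  mass: 74.55x + 119.00y = 1.352
Solving, x = 5.294 × 10^-3 mol, y = 8.045 × 10^-3 mol
mass of KCl = 5.294 × 10^-3 × 74.55 = 0.3947 g

0.3947 g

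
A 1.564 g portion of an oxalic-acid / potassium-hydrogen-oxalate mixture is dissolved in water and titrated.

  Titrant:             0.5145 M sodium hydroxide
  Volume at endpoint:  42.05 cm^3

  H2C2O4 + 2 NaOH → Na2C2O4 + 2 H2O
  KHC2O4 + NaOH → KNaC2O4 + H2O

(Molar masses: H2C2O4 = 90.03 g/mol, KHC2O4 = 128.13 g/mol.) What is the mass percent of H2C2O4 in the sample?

41.83 %

n(NaOH) = 0.04205 × 0.5145 = 0.02163 mol
Let x = n(H2C2O4), y = n(KHC2O4).
Titrant: 2x + 1y = 0.02163;  mass: 90.03x + 128.13y = 1.564
Solving, x = 7.267 × 10^-3 mol, y = 7.100 × 10^-3 mol
mass of H2C2O4 = 7.267 × 10^-3 × 90.03 = 0.6543 g
% H2C2O4 = 0.6543 / 1.564 × 100 = 41.83 %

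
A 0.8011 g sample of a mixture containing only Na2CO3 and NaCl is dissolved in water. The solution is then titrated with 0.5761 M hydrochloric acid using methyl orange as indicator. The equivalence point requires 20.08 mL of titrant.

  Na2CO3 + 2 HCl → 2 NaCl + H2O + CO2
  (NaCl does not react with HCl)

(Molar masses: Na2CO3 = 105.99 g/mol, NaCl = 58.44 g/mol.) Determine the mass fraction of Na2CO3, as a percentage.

n(HCl) = 0.02008 × 0.5761 = 0.01157 mol
Let x = n(Na2CO3), y = n(NaCl).
Titrant: 2x = 0.01157;  mass: 105.99x + 58.44y = 0.8011
Solving, x = 5.784 × 10^-3 mol, y = 3.218 × 10^-3 mol
mass of Na2CO3 = 5.784 × 10^-3 × 105.99 = 0.6131 g
% Na2CO3 = 0.6131 / 0.8011 × 100 = 76.53 %

76.53 %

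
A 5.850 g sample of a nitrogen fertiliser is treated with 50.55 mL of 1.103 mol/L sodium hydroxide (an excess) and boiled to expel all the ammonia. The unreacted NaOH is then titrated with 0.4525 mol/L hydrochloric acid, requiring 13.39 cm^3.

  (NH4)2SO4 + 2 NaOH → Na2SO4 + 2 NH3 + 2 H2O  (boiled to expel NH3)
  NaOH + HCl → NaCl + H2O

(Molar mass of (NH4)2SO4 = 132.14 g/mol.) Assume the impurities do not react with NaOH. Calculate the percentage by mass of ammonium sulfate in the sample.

56.13 %

n(NaOH) added = 0.05055 × 1.103 = 0.05576 mol
n(HCl) used in back-titration = 0.01339 × 0.4525 = 6.059 × 10^-3 mol
n(NaOH) left over = 6.059 × 10^-3 mol (1:1 ratio)
n(NaOH) consumed by analyte = 0.05576 − 6.059 × 10^-3 = 0.04970 mol
From the 1:2 ratio, n((NH4)2SO4) = 1/2 × 0.04970 = 0.02485 mol
mass of (NH4)2SO4 = 0.02485 × 132.14 = 3.284 g
% (NH4)2SO4 = 3.284 / 5.850 × 100 = 56.13 %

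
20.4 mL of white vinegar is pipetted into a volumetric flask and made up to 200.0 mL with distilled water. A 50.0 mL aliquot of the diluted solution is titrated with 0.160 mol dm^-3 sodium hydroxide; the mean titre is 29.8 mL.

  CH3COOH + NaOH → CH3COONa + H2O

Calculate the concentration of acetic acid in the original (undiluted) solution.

0.935 mol/L

n(NaOH) = 0.0298 × 0.160 = 4.77 × 10^-3 mol
n(CH3COOH) in the aliquot = 4.77 × 10^-3 mol (1:1 ratio)
[CH3COOH]_dilute = 4.77 × 10^-3 / 0.0500 = 0.0954 mol/L
Dilution factor = 200.0 / 20.4 = 9.804
[CH3COOH]_stock = 0.0954 × 9.804 = 0.935 mol/L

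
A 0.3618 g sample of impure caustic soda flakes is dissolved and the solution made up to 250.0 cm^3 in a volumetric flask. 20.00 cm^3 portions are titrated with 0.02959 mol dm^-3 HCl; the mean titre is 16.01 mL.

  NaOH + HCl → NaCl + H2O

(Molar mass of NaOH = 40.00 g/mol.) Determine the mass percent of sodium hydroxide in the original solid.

65.47 %

n(HCl) per titration = 0.01601 × 0.02959 = 4.737 × 10^-4 mol
n(NaOH) in each aliquot = 4.737 × 10^-4 mol (1:1 ratio)
n(NaOH) in the whole flask = 4.737 × 10^-4 × 250.0/20.00 = 5.922 × 10^-3 mol
mass of NaOH = 5.922 × 10^-3 × 40.00 = 0.2369 g
% NaOH = 0.2369 / 0.3618 × 100 = 65.47 %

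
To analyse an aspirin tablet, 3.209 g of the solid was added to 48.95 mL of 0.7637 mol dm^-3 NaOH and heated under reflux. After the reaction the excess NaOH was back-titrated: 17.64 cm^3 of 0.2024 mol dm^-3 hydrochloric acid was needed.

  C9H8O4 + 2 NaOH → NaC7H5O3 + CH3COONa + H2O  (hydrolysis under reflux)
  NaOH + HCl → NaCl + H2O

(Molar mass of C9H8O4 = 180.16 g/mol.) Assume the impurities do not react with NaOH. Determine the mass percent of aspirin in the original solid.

94.92 %

n(NaOH) added = 0.04895 × 0.7637 = 0.03738 mol
n(HCl) used in back-titration = 0.01764 × 0.2024 = 3.570 × 10^-3 mol
n(NaOH) left over = 3.570 × 10^-3 mol (1:1 ratio)
n(NaOH) consumed by analyte = 0.03738 − 3.570 × 10^-3 = 0.03381 mol
From the 1:2 ratio, n(C9H8O4) = 1/2 × 0.03381 = 0.01691 mol
mass of C9H8O4 = 0.01691 × 180.16 = 3.046 g
% C9H8O4 = 3.046 / 3.209 × 100 = 94.92 %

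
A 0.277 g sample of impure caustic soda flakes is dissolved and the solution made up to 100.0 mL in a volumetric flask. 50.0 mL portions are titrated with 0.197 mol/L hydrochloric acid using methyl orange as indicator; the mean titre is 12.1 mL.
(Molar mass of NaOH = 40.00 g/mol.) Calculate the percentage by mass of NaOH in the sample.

68.8 %

NaOH + HCl → NaCl + H2O
n(HCl) per titration = 0.0121 × 0.197 = 2.38 × 10^-3 mol
n(NaOH) in each aliquot = 2.38 × 10^-3 mol (1:1 ratio)
n(NaOH) in the whole flask = 2.38 × 10^-3 × 100.0/50.0 = 4.77 × 10^-3 mol
mass of NaOH = 4.77 × 10^-3 × 40.00 = 0.191 g
% NaOH = 0.191 / 0.277 × 100 = 68.8 %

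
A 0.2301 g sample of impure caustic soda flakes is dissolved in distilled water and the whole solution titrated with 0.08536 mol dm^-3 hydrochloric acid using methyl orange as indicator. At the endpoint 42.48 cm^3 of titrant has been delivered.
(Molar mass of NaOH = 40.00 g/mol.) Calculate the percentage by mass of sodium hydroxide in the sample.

63.04 %

NaOH + HCl → NaCl + H2O
n(HCl) = 0.04248 L × 0.08536 mol/L = 3.626 × 10^-3 mol
n(NaOH) = 3.626 × 10^-3 mol (1:1 ratio)
mass of NaOH = 3.626 × 10^-3 × 40.00 g/mol = 0.1450 g
% NaOH = 0.1450 / 0.2301 × 100 = 63.04 %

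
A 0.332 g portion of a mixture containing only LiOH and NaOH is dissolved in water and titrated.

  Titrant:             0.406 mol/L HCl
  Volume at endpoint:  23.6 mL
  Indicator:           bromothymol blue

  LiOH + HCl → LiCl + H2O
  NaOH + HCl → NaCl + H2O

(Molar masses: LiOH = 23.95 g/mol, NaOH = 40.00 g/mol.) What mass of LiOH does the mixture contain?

n(HCl) = 0.0236 × 0.406 = 9.58 × 10^-3 mol
Let x = n(LiOH), y = n(NaOH).
Titrant: 1x + 1y = 9.58 × 10^-3;  mass: 23.95x + 40.00y = 0.332
Solving, x = 3.19 × 10^-3 mol, y = 6.39 × 10^-3 mol
mass of LiOH = 3.19 × 10^-3 × 23.95 = 0.0765 g

0.0765 g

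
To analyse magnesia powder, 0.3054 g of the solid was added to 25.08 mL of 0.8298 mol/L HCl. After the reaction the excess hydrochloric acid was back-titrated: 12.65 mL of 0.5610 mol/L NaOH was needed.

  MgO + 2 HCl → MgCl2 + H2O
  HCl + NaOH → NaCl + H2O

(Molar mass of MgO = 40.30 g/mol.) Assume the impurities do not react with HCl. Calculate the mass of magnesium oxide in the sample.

0.2764 g

n(HCl) added = 0.02508 × 0.8298 = 0.02081 mol
n(NaOH) used in back-titration = 0.01265 × 0.5610 = 7.097 × 10^-3 mol
n(HCl) left over = 7.097 × 10^-3 mol (1:1 ratio)
n(HCl) consumed by analyte = 0.02081 − 7.097 × 10^-3 = 0.01371 mol
From the 1:2 ratio, n(MgO) = 1/2 × 0.01371 = 6.857 × 10^-3 mol
mass of MgO = 6.857 × 10^-3 × 40.30 = 0.2764 g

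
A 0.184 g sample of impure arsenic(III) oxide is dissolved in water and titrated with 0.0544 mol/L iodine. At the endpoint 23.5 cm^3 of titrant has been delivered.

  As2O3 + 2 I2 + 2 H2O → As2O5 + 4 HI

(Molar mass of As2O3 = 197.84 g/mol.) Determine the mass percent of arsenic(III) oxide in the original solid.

n(I2) = 0.0235 L × 0.0544 mol/L = 1.28 × 10^-3 mol
From the 1:2 ratio, n(As2O3) = 1/2 × 1.28 × 10^-3 = 6.39 × 10^-4 mol
mass of As2O3 = 6.39 × 10^-4 × 197.84 g/mol = 0.126 g
% As2O3 = 0.126 / 0.184 × 100 = 68.7 %

68.7 %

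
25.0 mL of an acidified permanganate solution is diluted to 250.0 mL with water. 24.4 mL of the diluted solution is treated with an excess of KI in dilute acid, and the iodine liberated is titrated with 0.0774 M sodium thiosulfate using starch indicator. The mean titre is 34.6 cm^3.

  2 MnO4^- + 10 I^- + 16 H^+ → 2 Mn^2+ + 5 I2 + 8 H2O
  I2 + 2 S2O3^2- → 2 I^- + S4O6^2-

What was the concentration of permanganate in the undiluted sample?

n(S2O3^2-) = 0.0346 × 0.0774 = 2.68 × 10^-3 mol
n(I2) = n(S2O3^2-)/2 = 1.34 × 10^-3 mol
From the 2:5 ratio, n(MnO4^-) in the aliquot = 2/5 × 1.34 × 10^-3 = 5.36 × 10^-4 mol
[MnO4^-]_dilute = 5.36 × 10^-4 / 0.0244 = 0.0220 mol/L
[MnO4^-]_original = 0.0220 × 250.0/25.0 = 0.220 mol/L

0.220 M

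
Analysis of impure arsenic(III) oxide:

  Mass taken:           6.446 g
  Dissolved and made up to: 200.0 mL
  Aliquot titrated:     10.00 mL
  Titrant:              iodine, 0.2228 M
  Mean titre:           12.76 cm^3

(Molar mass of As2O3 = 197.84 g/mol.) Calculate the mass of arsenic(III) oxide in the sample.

As2O3 + 2 I2 + 2 H2O → As2O5 + 4 HI
n(I2) per titration = 0.01276 × 0.2228 = 2.843 × 10^-3 mol
From the 1:2 ratio, n(As2O3) in each aliquot = 1/2 × 2.843 × 10^-3 = 1.421 × 10^-3 mol
n(As2O3) in the whole flask = 1.421 × 10^-3 × 200.0/10.00 = 0.02843 mol
mass of As2O3 = 0.02843 × 197.84 = 5.624 g

5.624 g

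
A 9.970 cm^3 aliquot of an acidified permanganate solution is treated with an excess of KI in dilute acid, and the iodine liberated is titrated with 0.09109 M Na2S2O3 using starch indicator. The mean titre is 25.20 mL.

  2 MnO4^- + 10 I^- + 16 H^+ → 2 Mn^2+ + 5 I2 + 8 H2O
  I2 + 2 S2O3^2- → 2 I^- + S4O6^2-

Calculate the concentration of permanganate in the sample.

0.04605 M

n(S2O3^2-) = 0.02520 × 0.09109 = 2.295 × 10^-3 mol
n(I2) = n(S2O3^2-)/2 = 1.148 × 10^-3 mol
From the 2:5 ratio, n(MnO4^-) in the aliquot = 2/5 × 1.148 × 10^-3 = 4.591 × 10^-4 mol
[MnO4^-] = 4.591 × 10^-4 / 0.009970 = 0.04605 mol/L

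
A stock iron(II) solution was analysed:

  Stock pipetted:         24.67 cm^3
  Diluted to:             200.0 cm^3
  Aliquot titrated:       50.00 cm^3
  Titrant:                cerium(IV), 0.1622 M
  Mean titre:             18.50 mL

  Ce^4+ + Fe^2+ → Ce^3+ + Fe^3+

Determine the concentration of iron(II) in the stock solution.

n(Ce4+) = 0.01850 × 0.1622 = 3.001 × 10^-3 mol
n(Fe2+) in the aliquot = 3.001 × 10^-3 mol (1:1 ratio)
[Fe2+]_dilute = 3.001 × 10^-3 / 0.05000 = 0.06001 mol/L
Dilution factor = 200.0 / 24.67 = 8.107
[Fe2+]_stock = 0.06001 × 8.107 = 0.4865 mol/L

0.4865 M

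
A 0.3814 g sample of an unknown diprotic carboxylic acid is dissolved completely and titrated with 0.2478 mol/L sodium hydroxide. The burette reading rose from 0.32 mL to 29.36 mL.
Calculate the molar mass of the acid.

106.0 g/mol

n(NaOH) = 0.02904 L × 0.2478 mol/L = 7.196 × 10^-3 mol
From the 1:2 ratio, n(H2A) = 1/2 × 7.196 × 10^-3 = 3.598 × 10^-3 mol
M = m / n = 0.3814 g / 3.598 × 10^-3 mol = 106.0 g/mol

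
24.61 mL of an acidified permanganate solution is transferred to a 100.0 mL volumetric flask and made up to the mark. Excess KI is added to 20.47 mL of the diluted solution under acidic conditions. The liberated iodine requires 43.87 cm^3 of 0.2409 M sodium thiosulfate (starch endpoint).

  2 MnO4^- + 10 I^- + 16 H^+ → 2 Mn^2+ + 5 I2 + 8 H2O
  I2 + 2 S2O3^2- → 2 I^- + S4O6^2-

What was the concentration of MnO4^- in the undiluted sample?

n(S2O3^2-) = 0.04387 × 0.2409 = 0.01057 mol
n(I2) = n(S2O3^2-)/2 = 5.284 × 10^-3 mol
From the 2:5 ratio, n(MnO4^-) in the aliquot = 2/5 × 5.284 × 10^-3 = 2.114 × 10^-3 mol
[MnO4^-]_dilute = 2.114 × 10^-3 / 0.02047 = 0.1033 mol/L
[MnO4^-]_original = 0.1033 × 100.0/24.61 = 0.4196 mol/L

0.4196 M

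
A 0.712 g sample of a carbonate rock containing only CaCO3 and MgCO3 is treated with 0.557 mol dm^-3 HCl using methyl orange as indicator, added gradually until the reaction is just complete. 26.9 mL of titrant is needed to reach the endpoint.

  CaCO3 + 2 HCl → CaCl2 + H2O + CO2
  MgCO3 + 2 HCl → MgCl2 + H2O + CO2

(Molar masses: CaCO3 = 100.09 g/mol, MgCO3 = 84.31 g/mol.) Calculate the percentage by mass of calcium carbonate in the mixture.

n(HCl) = 0.0269 × 0.557 = 0.0150 mol
Let x = n(CaCO3), y = n(MgCO3).
Titrant: 2x + 2y = 0.0150;  mass: 100.09x + 84.31y = 0.712
Solving, x = 5.09 × 10^-3 mol, y = 2.40 × 10^-3 mol
mass of CaCO3 = 5.09 × 10^-3 × 100.09 = 0.510 g
% CaCO3 = 0.510 / 0.712 × 100 = 71.6 %

71.6 %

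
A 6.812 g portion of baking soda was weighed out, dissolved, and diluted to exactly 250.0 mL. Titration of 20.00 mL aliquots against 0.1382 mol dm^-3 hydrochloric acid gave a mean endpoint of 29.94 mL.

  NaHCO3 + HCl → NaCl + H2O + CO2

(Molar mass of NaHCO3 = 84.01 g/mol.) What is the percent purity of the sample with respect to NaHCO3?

63.79 %

n(HCl) per titration = 0.02994 × 0.1382 = 4.138 × 10^-3 mol
n(NaHCO3) in each aliquot = 4.138 × 10^-3 mol (1:1 ratio)
n(NaHCO3) in the whole flask = 4.138 × 10^-3 × 250.0/20.00 = 0.05172 mol
mass of NaHCO3 = 0.05172 × 84.01 = 4.345 g
% NaHCO3 = 4.345 / 6.812 × 100 = 63.79 %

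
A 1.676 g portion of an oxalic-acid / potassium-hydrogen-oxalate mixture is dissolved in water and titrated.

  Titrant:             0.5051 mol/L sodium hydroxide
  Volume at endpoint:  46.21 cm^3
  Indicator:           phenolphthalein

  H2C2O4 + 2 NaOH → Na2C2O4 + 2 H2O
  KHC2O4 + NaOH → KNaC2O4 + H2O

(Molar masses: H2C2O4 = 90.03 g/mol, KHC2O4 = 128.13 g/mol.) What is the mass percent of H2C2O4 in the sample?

42.48 %

n(NaOH) = 0.04621 × 0.5051 = 0.02334 mol
Let x = n(H2C2O4), y = n(KHC2O4).
Titrant: 2x + 1y = 0.02334;  mass: 90.03x + 128.13y = 1.676
Solving, x = 7.909 × 10^-3 mol, y = 7.524 × 10^-3 mol
mass of H2C2O4 = 7.909 × 10^-3 × 90.03 = 0.7120 g
% H2C2O4 = 0.7120 / 1.676 × 100 = 42.48 %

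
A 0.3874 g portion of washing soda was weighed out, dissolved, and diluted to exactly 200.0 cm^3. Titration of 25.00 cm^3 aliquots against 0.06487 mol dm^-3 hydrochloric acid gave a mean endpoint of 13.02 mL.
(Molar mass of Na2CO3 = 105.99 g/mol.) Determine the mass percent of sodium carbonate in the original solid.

Na2CO3 + 2 HCl → 2 NaCl + H2O + CO2
n(HCl) per titration = 0.01302 × 0.06487 = 8.446 × 10^-4 mol
From the 1:2 ratio, n(Na2CO3) in each aliquot = 1/2 × 8.446 × 10^-4 = 4.223 × 10^-4 mol
n(Na2CO3) in the whole flask = 4.223 × 10^-4 × 200.0/25.00 = 3.378 × 10^-3 mol
mass of Na2CO3 = 3.378 × 10^-3 × 105.99 = 0.3581 g
% Na2CO3 = 0.3581 / 0.3874 × 100 = 92.43 %

92.43 %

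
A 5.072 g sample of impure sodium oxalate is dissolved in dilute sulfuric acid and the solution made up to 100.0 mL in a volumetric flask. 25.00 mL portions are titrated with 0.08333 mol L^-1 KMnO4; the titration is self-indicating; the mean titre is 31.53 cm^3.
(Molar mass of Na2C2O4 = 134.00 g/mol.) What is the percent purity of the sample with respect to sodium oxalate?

69.41 %

2 MnO4^- + 5 C2O4^2- + 16 H^+ → 2 Mn^2+ + 10 CO2 + 8 H2O
n(KMnO4) per titration = 0.03153 × 0.08333 = 2.627 × 10^-3 mol
From the 5:2 ratio, n(Na2C2O4) in each aliquot = 5/2 × 2.627 × 10^-3 = 6.568 × 10^-3 mol
n(Na2C2O4) in the whole flask = 6.568 × 10^-3 × 100.0/25.00 = 0.02627 mol
mass of Na2C2O4 = 0.02627 × 134.00 = 3.521 g
% Na2C2O4 = 3.521 / 5.072 × 100 = 69.41 %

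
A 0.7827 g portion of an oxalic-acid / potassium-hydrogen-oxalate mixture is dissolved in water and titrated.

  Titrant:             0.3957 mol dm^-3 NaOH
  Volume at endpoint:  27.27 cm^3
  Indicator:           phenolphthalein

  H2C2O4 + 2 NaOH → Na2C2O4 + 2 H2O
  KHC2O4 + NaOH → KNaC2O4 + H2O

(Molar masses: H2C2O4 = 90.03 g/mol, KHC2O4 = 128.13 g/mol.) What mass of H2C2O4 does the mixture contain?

0.3249 g

n(NaOH) = 0.02727 × 0.3957 = 0.01079 mol
Let x = n(H2C2O4), y = n(KHC2O4).
Titrant: 2x + 1y = 0.01079;  mass: 90.03x + 128.13y = 0.7827
Solving, x = 3.609 × 10^-3 mol, y = 3.573 × 10^-3 mol
mass of H2C2O4 = 3.609 × 10^-3 × 90.03 = 0.3249 g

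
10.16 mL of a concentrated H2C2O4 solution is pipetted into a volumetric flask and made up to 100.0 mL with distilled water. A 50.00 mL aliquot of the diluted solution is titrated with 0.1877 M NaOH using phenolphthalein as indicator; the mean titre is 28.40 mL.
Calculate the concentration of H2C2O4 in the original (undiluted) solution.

H2C2O4 + 2 NaOH → Na2C2O4 + 2 H2O
n(NaOH) = 0.02840 × 0.1877 = 5.331 × 10^-3 mol
From the 1:2 ratio, n(H2C2O4) in the aliquot = 1/2 × 5.331 × 10^-3 = 2.665 × 10^-3 mol
[H2C2O4]_dilute = 2.665 × 10^-3 / 0.05000 = 0.05331 mol/L
Dilution factor = 100.0 / 10.16 = 9.843
[H2C2O4]_stock = 0.05331 × 9.843 = 0.5247 mol/L

0.5247 M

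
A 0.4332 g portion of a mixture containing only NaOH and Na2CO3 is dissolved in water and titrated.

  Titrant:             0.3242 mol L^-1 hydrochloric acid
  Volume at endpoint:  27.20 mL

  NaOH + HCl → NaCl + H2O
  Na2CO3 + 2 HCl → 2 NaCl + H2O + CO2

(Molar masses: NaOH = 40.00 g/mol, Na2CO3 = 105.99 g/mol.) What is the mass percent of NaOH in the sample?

n(HCl) = 0.02720 × 0.3242 = 8.818 × 10^-3 mol
Let x = n(NaOH), y = n(Na2CO3).
Titrant: 1x + 2y = 8.818 × 10^-3;  mass: 40.00x + 105.99y = 0.4332
Solving, x = 2.626 × 10^-3 mol, y = 3.096 × 10^-3 mol
mass of NaOH = 2.626 × 10^-3 × 40.00 = 0.1050 g
% NaOH = 0.1050 / 0.4332 × 100 = 24.25 %

24.25 %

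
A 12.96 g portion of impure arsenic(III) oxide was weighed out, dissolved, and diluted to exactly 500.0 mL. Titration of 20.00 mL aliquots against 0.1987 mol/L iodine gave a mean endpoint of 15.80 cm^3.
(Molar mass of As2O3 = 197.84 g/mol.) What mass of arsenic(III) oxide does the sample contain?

As2O3 + 2 I2 + 2 H2O → As2O5 + 4 HI
n(I2) per titration = 0.01580 × 0.1987 = 3.139 × 10^-3 mol
From the 1:2 ratio, n(As2O3) in each aliquot = 1/2 × 3.139 × 10^-3 = 1.570 × 10^-3 mol
n(As2O3) in the whole flask = 1.570 × 10^-3 × 500.0/20.00 = 0.03924 mol
mass of As2O3 = 0.03924 × 197.84 = 7.764 g

7.764 g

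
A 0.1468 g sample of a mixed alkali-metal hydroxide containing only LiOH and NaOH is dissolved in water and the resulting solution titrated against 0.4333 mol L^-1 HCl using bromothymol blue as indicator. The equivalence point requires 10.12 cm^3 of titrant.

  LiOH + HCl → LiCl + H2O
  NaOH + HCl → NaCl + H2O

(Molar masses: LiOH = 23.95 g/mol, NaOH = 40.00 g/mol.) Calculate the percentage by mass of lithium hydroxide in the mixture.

n(HCl) = 0.01012 × 0.4333 = 4.385 × 10^-3 mol
Let x = n(LiOH), y = n(NaOH).
Titrant: 1x + 1y = 4.385 × 10^-3;  mass: 23.95x + 40.00y = 0.1468
Solving, x = 1.782 × 10^-3 mol, y = 2.603 × 10^-3 mol
mass of LiOH = 1.782 × 10^-3 × 23.95 = 0.04268 g
% LiOH = 0.04268 / 0.1468 × 100 = 29.07 %

29.07 %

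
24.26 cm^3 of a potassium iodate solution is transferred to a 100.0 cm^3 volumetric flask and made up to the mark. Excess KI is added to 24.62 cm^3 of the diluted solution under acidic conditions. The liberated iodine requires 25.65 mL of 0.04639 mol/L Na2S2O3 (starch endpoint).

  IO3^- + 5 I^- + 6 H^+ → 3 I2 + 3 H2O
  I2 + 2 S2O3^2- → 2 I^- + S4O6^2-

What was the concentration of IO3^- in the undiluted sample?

0.03320 mol/L

n(S2O3^2-) = 0.02565 × 0.04639 = 1.190 × 10^-3 mol
n(I2) = n(S2O3^2-)/2 = 5.950 × 10^-4 mol
From the 1:3 ratio, n(IO3^-) in the aliquot = 1/3 × 5.950 × 10^-4 = 1.983 × 10^-4 mol
[IO3^-]_dilute = 1.983 × 10^-4 / 0.02462 = 0.008055 mol/L
[IO3^-]_original = 0.008055 × 100.0/24.26 = 0.03320 mol/L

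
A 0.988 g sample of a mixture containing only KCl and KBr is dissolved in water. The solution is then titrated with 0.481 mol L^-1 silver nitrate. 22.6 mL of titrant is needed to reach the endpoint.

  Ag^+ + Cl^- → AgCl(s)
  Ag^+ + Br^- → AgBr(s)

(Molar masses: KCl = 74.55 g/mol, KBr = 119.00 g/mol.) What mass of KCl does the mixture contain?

0.513 g

n(AgNO3) = 0.0226 × 0.481 = 0.0109 mol
Let x = n(KCl), y = n(KBr).
Titrant: 1x + 1y = 0.0109;  mass: 74.55x + 119.00y = 0.988
Solving, x = 6.88 × 10^-3 mol, y = 4.00 × 10^-3 mol
mass of KCl = 6.88 × 10^-3 × 74.55 = 0.513 g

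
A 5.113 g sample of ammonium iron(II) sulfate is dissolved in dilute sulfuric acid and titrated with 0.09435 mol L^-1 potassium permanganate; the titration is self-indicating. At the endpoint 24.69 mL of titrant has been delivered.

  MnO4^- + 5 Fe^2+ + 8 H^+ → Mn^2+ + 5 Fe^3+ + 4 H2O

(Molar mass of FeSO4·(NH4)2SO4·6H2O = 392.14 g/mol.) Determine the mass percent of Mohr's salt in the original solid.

89.33 %

n(KMnO4) = 0.02469 L × 0.09435 mol/L = 2.330 × 10^-3 mol
From the 5:1 ratio, n(FeSO4·(NH4)2SO4·6H2O) = 5/1 × 2.330 × 10^-3 = 0.01165 mol
mass of FeSO4·(NH4)2SO4·6H2O = 0.01165 × 392.14 g/mol = 4.567 g
% FeSO4·(NH4)2SO4·6H2O = 4.567 / 5.113 × 100 = 89.33 %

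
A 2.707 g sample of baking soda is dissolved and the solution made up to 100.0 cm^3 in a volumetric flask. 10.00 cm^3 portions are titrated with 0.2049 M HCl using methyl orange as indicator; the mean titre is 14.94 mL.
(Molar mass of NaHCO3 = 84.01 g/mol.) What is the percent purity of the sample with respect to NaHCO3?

NaHCO3 + HCl → NaCl + H2O + CO2
n(HCl) per titration = 0.01494 × 0.2049 = 3.061 × 10^-3 mol
n(NaHCO3) in each aliquot = 3.061 × 10^-3 mol (1:1 ratio)
n(NaHCO3) in the whole flask = 3.061 × 10^-3 × 100.0/10.00 = 0.03061 mol
mass of NaHCO3 = 0.03061 × 84.01 = 2.572 g
% NaHCO3 = 2.572 / 2.707 × 100 = 95.00 %

95.00 %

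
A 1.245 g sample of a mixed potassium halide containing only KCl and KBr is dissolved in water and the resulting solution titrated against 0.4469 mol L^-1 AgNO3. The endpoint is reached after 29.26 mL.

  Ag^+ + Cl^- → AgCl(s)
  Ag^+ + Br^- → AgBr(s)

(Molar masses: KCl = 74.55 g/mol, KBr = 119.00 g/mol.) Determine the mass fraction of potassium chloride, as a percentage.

n(AgNO3) = 0.02926 × 0.4469 = 0.01308 mol
Let x = n(KCl), y = n(KBr).
Titrant: 1x + 1y = 0.01308;  mass: 74.55x + 119.00y = 1.245
Solving, x = 6.998 × 10^-3 mol, y = 6.078 × 10^-3 mol
mass of KCl = 6.998 × 10^-3 × 74.55 = 0.5217 g
% KCl = 0.5217 / 1.245 × 100 = 41.91 %

41.91 %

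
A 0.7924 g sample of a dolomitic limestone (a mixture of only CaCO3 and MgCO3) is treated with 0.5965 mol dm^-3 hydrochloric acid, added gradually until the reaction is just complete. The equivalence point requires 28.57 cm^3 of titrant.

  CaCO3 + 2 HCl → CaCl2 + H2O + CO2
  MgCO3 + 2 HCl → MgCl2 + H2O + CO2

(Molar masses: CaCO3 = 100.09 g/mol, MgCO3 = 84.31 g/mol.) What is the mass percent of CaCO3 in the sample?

59.23 %

n(HCl) = 0.02857 × 0.5965 = 0.01704 mol
Let x = n(CaCO3), y = n(MgCO3).
Titrant: 2x + 2y = 0.01704;  mass: 100.09x + 84.31y = 0.7924
Solving, x = 4.689 × 10^-3 mol, y = 3.832 × 10^-3 mol
mass of CaCO3 = 4.689 × 10^-3 × 100.09 = 0.4693 g
% CaCO3 = 0.4693 / 0.7924 × 100 = 59.23 %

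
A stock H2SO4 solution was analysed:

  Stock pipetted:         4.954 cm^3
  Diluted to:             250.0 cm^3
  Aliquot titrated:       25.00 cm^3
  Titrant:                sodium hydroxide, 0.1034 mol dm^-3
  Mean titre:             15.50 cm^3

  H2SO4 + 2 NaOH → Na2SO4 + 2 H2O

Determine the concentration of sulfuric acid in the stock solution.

n(NaOH) = 0.01550 × 0.1034 = 1.603 × 10^-3 mol
From the 1:2 ratio, n(H2SO4) in the aliquot = 1/2 × 1.603 × 10^-3 = 8.014 × 10^-4 mol
[H2SO4]_dilute = 8.014 × 10^-4 / 0.02500 = 0.03205 mol/L
Dilution factor = 250.0 / 4.954 = 50.46
[H2SO4]_stock = 0.03205 × 50.46 = 1.618 mol/L

1.618 mol/L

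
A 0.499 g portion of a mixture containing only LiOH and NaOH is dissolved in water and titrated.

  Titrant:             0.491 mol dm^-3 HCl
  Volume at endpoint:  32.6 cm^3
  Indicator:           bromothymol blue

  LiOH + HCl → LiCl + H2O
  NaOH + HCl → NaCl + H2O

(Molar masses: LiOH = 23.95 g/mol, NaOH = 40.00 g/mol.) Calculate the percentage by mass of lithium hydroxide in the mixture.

n(HCl) = 0.0326 × 0.491 = 0.0160 mol
Let x = n(LiOH), y = n(NaOH).
Titrant: 1x + 1y = 0.0160;  mass: 23.95x + 40.00y = 0.499
Solving, x = 8.80 × 10^-3 mol, y = 7.21 × 10^-3 mol
mass of LiOH = 8.80 × 10^-3 × 23.95 = 0.211 g
% LiOH = 0.211 / 0.499 × 100 = 42.2 %

42.2 %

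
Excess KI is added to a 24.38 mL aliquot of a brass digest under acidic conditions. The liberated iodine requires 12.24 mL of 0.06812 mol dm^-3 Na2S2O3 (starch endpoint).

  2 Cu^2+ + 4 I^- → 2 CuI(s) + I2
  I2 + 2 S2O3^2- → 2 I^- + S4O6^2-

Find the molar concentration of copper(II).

0.03420 mol/L

n(S2O3^2-) = 0.01224 × 0.06812 = 8.338 × 10^-4 mol
n(I2) = n(S2O3^2-)/2 = 4.169 × 10^-4 mol
From the 2:1 ratio, n(Cu2+) in the aliquot = 2/1 × 4.169 × 10^-4 = 8.338 × 10^-4 mol
[Cu2+] = 8.338 × 10^-4 / 0.02438 = 0.03420 mol/L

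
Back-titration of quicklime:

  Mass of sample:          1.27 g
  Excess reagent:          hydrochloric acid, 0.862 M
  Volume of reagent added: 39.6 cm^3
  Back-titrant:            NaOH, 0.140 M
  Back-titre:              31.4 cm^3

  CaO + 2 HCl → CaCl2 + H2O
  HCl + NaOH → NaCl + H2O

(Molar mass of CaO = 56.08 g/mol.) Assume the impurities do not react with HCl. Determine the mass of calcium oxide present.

n(HCl) added = 0.0396 × 0.862 = 0.0341 mol
n(NaOH) used in back-titration = 0.0314 × 0.140 = 4.40 × 10^-3 mol
n(HCl) left over = 4.40 × 10^-3 mol (1:1 ratio)
n(HCl) consumed by analyte = 0.0341 − 4.40 × 10^-3 = 0.0297 mol
From the 1:2 ratio, n(CaO) = 1/2 × 0.0297 = 0.0149 mol
mass of CaO = 0.0149 × 56.08 = 0.834 g

0.834 g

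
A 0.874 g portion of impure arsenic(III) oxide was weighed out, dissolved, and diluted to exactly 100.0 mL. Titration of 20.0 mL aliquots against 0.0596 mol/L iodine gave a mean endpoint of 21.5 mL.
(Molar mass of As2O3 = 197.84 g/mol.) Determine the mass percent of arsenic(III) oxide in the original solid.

As2O3 + 2 I2 + 2 H2O → As2O5 + 4 HI
n(I2) per titration = 0.0215 × 0.0596 = 1.28 × 10^-3 mol
From the 1:2 ratio, n(As2O3) in each aliquot = 1/2 × 1.28 × 10^-3 = 6.41 × 10^-4 mol
n(As2O3) in the whole flask = 6.41 × 10^-4 × 100.0/20.0 = 3.20 × 10^-3 mol
mass of As2O3 = 3.20 × 10^-3 × 197.84 = 0.634 g
% As2O3 = 0.634 / 0.874 × 100 = 72.5 %

72.5 %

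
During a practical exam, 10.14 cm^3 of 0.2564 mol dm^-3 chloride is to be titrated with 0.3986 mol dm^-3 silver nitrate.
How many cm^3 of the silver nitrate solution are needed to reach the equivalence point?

Ag^+ + Cl^- → AgCl(s)
n(Cl-) = 0.01014 L × 0.2564 mol/L = 2.600 × 10^-3 mol
n(AgNO3) = 2.600 × 10^-3 mol (1:1 stoichiometry)
V(AgNO3) = 2.600 × 10^-3 mol / 0.3986 mol/L = 0.006523 L = 6.523 mL

6.523 mL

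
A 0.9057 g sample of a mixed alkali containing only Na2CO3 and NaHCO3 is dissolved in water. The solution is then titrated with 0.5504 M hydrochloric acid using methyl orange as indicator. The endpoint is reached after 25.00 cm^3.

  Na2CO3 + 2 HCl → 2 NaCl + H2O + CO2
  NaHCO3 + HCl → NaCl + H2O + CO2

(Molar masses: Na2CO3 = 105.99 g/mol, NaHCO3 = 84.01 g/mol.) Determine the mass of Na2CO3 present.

0.4276 g

n(HCl) = 0.02500 × 0.5504 = 0.01376 mol
Let x = n(Na2CO3), y = n(NaHCO3).
Titrant: 2x + 1y = 0.01376;  mass: 105.99x + 84.01y = 0.9057
Solving, x = 4.035 × 10^-3 mol, y = 5.690 × 10^-3 mol
mass of Na2CO3 = 4.035 × 10^-3 × 105.99 = 0.4276 g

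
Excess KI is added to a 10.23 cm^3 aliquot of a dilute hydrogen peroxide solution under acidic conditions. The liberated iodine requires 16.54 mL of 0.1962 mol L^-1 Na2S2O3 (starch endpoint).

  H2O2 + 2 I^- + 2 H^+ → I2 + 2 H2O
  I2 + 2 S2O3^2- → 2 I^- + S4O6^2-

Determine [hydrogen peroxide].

0.1586 mol/L

n(S2O3^2-) = 0.01654 × 0.1962 = 3.245 × 10^-3 mol
n(I2) = n(S2O3^2-)/2 = 1.623 × 10^-3 mol
n(H2O2) in the aliquot = 1.623 × 10^-3 mol (1:1 ratio)
[H2O2] = 1.623 × 10^-3 / 0.01023 = 0.1586 mol/L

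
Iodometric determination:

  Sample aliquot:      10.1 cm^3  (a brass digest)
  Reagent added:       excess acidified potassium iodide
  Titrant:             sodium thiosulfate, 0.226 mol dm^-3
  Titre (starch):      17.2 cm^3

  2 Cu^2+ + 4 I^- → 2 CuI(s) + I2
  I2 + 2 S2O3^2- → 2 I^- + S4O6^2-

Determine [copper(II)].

0.385 mol/L

n(S2O3^2-) = 0.0172 × 0.226 = 3.89 × 10^-3 mol
n(I2) = n(S2O3^2-)/2 = 1.94 × 10^-3 mol
From the 2:1 ratio, n(Cu2+) in the aliquot = 2/1 × 1.94 × 10^-3 = 3.89 × 10^-3 mol
[Cu2+] = 3.89 × 10^-3 / 0.0101 = 0.385 mol/L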